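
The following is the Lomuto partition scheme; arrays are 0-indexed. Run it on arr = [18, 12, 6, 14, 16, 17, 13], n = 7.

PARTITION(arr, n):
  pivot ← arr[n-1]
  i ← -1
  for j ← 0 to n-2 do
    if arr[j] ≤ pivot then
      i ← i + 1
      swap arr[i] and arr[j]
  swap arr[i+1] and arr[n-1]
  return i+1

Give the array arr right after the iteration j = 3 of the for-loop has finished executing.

pivot=13, i=-1
j=0: 18>13, skip
j=1: 12≤13, i=0, swap(0,1) ⇒ [12, 18, 6, 14, 16, 17, 13]
j=2: 6≤13, i=1, swap(1,2) ⇒ [12, 6, 18, 14, 16, 17, 13]
j=3: 14>13, skip
(after j=3) arr = [12, 6, 18, 14, 16, 17, 13]

[12, 6, 18, 14, 16, 17, 13]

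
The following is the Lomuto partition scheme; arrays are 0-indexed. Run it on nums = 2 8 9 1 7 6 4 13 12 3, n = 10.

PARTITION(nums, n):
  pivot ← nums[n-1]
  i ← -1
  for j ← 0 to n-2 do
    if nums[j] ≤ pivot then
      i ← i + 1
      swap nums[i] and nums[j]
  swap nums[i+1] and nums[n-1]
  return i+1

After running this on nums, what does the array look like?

2 1 3 8 7 6 4 13 12 9

pivot=3, i=-1
j=0: 2≤3, i=0, swap(0,0) ⇒ 2 8 9 1 7 6 4 13 12 3
j=1: 8>3, skip
j=2: 9>3, skip
j=3: 1≤3, i=1, swap(1,3) ⇒ 2 1 9 8 7 6 4 13 12 3
j=4: 7>3, skip
j=5: 6>3, skip
j=6: 4>3, skip
j=7: 13>3, skip
j=8: 12>3, skip
swap(2,9) ⇒ 2 1 3 8 7 6 4 13 12 9; return 2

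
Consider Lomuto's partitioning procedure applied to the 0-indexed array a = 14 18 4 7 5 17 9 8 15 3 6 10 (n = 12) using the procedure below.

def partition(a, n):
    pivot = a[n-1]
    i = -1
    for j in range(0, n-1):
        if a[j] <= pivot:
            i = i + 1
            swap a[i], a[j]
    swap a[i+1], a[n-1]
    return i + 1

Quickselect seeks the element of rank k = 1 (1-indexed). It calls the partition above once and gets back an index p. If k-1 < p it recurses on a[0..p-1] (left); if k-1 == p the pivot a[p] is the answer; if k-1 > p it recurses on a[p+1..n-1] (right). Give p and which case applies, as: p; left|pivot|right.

7; left

pivot = a[11] = 10; i = -1
j=0: a[0]=14 > 10 → no swap
j=1: a[1]=18 > 10 → no swap
j=2: a[2]=4 ≤ 10 → i=0, swap a[0],a[2] → 4 18 14 7 5 17 9 8 15 3 6 10
j=3: a[3]=7 ≤ 10 → i=1, swap a[1],a[3] → 4 7 14 18 5 17 9 8 15 3 6 10
j=4: a[4]=5 ≤ 10 → i=2, swap a[2],a[4] → 4 7 5 18 14 17 9 8 15 3 6 10
j=5: a[5]=17 > 10 → no swap
j=6: a[6]=9 ≤ 10 → i=3, swap a[3],a[6] → 4 7 5 9 14 17 18 8 15 3 6 10
j=7: a[7]=8 ≤ 10 → i=4, swap a[4],a[7] → 4 7 5 9 8 17 18 14 15 3 6 10
j=8: a[8]=15 > 10 → no swap
j=9: a[9]=3 ≤ 10 → i=5, swap a[5],a[9] → 4 7 5 9 8 3 18 14 15 17 6 10
j=10: a[10]=6 ≤ 10 → i=6, swap a[6],a[10] → 4 7 5 9 8 3 6 14 15 17 18 10
final swap a[7],a[11] → 4 7 5 9 8 3 6 10 15 17 18 14; return 7
p = 7; k-1 = 0 < 7 ⇒ left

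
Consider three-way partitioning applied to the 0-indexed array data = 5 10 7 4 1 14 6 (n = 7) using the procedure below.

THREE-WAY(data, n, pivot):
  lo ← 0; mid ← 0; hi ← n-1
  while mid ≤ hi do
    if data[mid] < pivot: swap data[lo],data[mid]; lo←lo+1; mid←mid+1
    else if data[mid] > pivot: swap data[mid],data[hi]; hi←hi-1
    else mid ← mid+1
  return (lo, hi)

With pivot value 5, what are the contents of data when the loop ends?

lo=0 mid=0 hi=6
5=5: mid=1
10>5: swap(1,6), hi=5 ⇒ 5 6 7 4 1 14 10
6>5: swap(1,5), hi=4 ⇒ 5 14 7 4 1 6 10
14>5: swap(1,4), hi=3 ⇒ 5 1 7 4 14 6 10
1<5: swap(0,1), lo=1 mid=2 ⇒ 1 5 7 4 14 6 10
7>5: swap(2,3), hi=2 ⇒ 1 5 4 7 14 6 10
4<5: swap(1,2), lo=2 mid=3 ⇒ 1 4 5 7 14 6 10
done. lo=2 hi=2; data=1 4 5 7 14 6 10

1 4 5 7 14 6 10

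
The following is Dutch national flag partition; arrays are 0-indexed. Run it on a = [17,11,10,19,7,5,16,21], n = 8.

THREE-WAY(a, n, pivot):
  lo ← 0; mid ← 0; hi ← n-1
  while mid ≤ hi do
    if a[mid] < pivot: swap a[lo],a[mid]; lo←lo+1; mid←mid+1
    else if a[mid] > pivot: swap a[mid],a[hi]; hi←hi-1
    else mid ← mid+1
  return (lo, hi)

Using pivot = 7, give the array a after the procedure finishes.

[5,7,19,10,11,16,21,17]

pivot = 7; lo=0, mid=0, hi=7
a[mid]=17>7: swap a[0],a[7]; hi=6 → [21,11,10,19,7,5,16,17]
a[mid]=21>7: swap a[0],a[6]; hi=5 → [16,11,10,19,7,5,21,17]
a[mid]=16>7: swap a[0],a[5]; hi=4 → [5,11,10,19,7,16,21,17]
a[mid]=5<7: swap a[0],a[0]; lo=1,mid=1 → [5,11,10,19,7,16,21,17]
a[mid]=11>7: swap a[1],a[4]; hi=3 → [5,7,10,19,11,16,21,17]
a[mid]=7=7: mid=2
a[mid]=10>7: swap a[2],a[3]; hi=2 → [5,7,19,10,11,16,21,17]
a[mid]=19>7: swap a[2],a[2]; hi=1 → [5,7,19,10,11,16,21,17]
end: lo=1, hi=1; a = [5,7,19,10,11,16,21,17]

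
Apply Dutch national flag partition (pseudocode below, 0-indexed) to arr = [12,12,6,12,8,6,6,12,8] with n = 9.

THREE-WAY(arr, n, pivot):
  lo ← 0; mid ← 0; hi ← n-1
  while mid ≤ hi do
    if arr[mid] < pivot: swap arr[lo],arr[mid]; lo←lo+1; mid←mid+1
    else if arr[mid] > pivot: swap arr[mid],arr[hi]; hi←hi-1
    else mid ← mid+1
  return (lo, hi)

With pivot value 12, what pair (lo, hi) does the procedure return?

pivot = 12; lo=0, mid=0, hi=8
arr[mid]=12=12: mid=1
arr[mid]=12=12: mid=2
arr[mid]=6<12: swap arr[0],arr[2]; lo=1,mid=3 → [6,12,12,12,8,6,6,12,8]
arr[mid]=12=12: mid=4
arr[mid]=8<12: swap arr[1],arr[4]; lo=2,mid=5 → [6,8,12,12,12,6,6,12,8]
arr[mid]=6<12: swap arr[2],arr[5]; lo=3,mid=6 → [6,8,6,12,12,12,6,12,8]
arr[mid]=6<12: swap arr[3],arr[6]; lo=4,mid=7 → [6,8,6,6,12,12,12,12,8]
arr[mid]=12=12: mid=8
arr[mid]=8<12: swap arr[4],arr[8]; lo=5,mid=9 → [6,8,6,6,8,12,12,12,12]
end: lo=5, hi=8; arr = [6,8,6,6,8,12,12,12,12]

(5, 8)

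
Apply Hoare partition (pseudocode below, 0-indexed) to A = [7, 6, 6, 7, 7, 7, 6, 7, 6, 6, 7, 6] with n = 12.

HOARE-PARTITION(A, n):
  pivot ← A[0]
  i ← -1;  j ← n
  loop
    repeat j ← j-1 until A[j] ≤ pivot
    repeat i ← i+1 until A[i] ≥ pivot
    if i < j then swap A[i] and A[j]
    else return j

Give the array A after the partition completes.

pivot = A[0] = 7; i = -1, j = 12
j→11 (A[11]=6≤7), i→0 (A[0]=7≥7); i<j, swap → [6, 6, 6, 7, 7, 7, 6, 7, 6, 6, 7, 7]
j→10 (A[10]=7≤7), i→3 (A[3]=7≥7); i<j, swap → [6, 6, 6, 7, 7, 7, 6, 7, 6, 6, 7, 7]
j→9 (A[9]=6≤7), i→4 (A[4]=7≥7); i<j, swap → [6, 6, 6, 7, 6, 7, 6, 7, 6, 7, 7, 7]
j→8 (A[8]=6≤7), i→5 (A[5]=7≥7); i<j, swap → [6, 6, 6, 7, 6, 6, 6, 7, 7, 7, 7, 7]
j→7, i→7; i≥j, return j=7. A = [6, 6, 6, 7, 6, 6, 6, 7, 7, 7, 7, 7]

[6, 6, 6, 7, 6, 6, 6, 7, 7, 7, 7, 7]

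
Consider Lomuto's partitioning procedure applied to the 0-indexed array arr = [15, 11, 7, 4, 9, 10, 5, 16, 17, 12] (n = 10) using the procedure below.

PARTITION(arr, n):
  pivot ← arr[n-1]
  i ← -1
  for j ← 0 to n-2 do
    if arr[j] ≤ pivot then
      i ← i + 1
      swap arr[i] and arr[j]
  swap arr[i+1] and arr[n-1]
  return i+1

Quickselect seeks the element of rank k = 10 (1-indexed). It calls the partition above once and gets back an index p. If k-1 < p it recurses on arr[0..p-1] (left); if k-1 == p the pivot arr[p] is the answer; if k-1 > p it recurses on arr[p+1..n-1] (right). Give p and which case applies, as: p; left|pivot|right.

pivot = arr[9] = 12; i = -1
j=0: arr[0]=15 > 12 → no swap
j=1: arr[1]=11 ≤ 12 → i=0, swap arr[0],arr[1] → [11, 15, 7, 4, 9, 10, 5, 16, 17, 12]
j=2: arr[2]=7 ≤ 12 → i=1, swap arr[1],arr[2] → [11, 7, 15, 4, 9, 10, 5, 16, 17, 12]
j=3: arr[3]=4 ≤ 12 → i=2, swap arr[2],arr[3] → [11, 7, 4, 15, 9, 10, 5, 16, 17, 12]
j=4: arr[4]=9 ≤ 12 → i=3, swap arr[3],arr[4] → [11, 7, 4, 9, 15, 10, 5, 16, 17, 12]
j=5: arr[5]=10 ≤ 12 → i=4, swap arr[4],arr[5] → [11, 7, 4, 9, 10, 15, 5, 16, 17, 12]
j=6: arr[6]=5 ≤ 12 → i=5, swap arr[5],arr[6] → [11, 7, 4, 9, 10, 5, 15, 16, 17, 12]
j=7: arr[7]=16 > 12 → no swap
j=8: arr[8]=17 > 12 → no swap
final swap arr[6],arr[9] → [11, 7, 4, 9, 10, 5, 12, 16, 17, 15]; return 6
p = 6; k-1 = 9 > 6 ⇒ right

6; right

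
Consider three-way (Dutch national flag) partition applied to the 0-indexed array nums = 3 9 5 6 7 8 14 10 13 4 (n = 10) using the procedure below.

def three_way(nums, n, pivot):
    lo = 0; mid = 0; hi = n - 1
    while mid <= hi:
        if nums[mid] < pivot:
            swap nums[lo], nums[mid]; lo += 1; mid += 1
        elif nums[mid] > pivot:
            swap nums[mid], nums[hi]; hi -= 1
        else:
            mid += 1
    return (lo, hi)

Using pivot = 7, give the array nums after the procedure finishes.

3 4 5 6 7 14 10 13 8 9

lo=0 mid=0 hi=9
3<7: swap(0,0), lo=1 mid=1 ⇒ 3 9 5 6 7 8 14 10 13 4
9>7: swap(1,9), hi=8 ⇒ 3 4 5 6 7 8 14 10 13 9
4<7: swap(1,1), lo=2 mid=2 ⇒ 3 4 5 6 7 8 14 10 13 9
5<7: swap(2,2), lo=3 mid=3 ⇒ 3 4 5 6 7 8 14 10 13 9
6<7: swap(3,3), lo=4 mid=4 ⇒ 3 4 5 6 7 8 14 10 13 9
7=7: mid=5
8>7: swap(5,8), hi=7 ⇒ 3 4 5 6 7 13 14 10 8 9
13>7: swap(5,7), hi=6 ⇒ 3 4 5 6 7 10 14 13 8 9
10>7: swap(5,6), hi=5 ⇒ 3 4 5 6 7 14 10 13 8 9
14>7: swap(5,5), hi=4 ⇒ 3 4 5 6 7 14 10 13 8 9
done. lo=4 hi=4; nums=3 4 5 6 7 14 10 13 8 9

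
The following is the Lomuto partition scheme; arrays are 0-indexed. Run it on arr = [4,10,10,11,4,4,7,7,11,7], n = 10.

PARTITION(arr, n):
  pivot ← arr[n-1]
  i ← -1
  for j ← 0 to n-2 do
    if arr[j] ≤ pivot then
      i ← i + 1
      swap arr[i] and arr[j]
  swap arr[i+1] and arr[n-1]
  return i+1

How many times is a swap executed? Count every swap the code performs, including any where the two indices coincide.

6

pivot = arr[9] = 7; i = -1
j=0: arr[0]=4 ≤ 7 → i=0, swap arr[0],arr[0] (no change) → [4,10,10,11,4,4,7,7,11,7]
j=1: arr[1]=10 > 7 → no swap
j=2: arr[2]=10 > 7 → no swap
j=3: arr[3]=11 > 7 → no swap
j=4: arr[4]=4 ≤ 7 → i=1, swap arr[1],arr[4] → [4,4,10,11,10,4,7,7,11,7]
j=5: arr[5]=4 ≤ 7 → i=2, swap arr[2],arr[5] → [4,4,4,11,10,10,7,7,11,7]
j=6: arr[6]=7 ≤ 7 → i=3, swap arr[3],arr[6] → [4,4,4,7,10,10,11,7,11,7]
j=7: arr[7]=7 ≤ 7 → i=4, swap arr[4],arr[7] → [4,4,4,7,7,10,11,10,11,7]
j=8: arr[8]=11 > 7 → no swap
final swap arr[5],arr[9] → [4,4,4,7,7,7,11,10,11,10]; return 5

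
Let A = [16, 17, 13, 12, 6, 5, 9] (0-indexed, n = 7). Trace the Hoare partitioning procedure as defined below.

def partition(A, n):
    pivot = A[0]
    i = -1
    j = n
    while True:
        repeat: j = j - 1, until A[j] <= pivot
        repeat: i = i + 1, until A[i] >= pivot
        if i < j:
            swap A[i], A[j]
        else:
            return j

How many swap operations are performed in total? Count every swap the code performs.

2

pivot=16
j stops at 6 (9), i stops at 0 (16); swap ⇒ [9, 17, 13, 12, 6, 5, 16]
j stops at 5 (5), i stops at 1 (17); swap ⇒ [9, 5, 13, 12, 6, 17, 16]
j stops at 4, i stops at 5; i≥j ⇒ return 4. A=[9, 5, 13, 12, 6, 17, 16]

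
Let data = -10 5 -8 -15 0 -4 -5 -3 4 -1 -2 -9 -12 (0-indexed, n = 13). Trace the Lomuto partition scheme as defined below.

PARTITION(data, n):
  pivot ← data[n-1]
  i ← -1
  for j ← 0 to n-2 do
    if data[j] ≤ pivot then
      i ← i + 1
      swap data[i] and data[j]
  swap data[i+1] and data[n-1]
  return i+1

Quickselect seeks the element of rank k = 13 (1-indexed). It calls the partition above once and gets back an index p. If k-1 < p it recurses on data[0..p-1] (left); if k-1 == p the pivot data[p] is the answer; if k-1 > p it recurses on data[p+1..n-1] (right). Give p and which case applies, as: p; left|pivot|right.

pivot = data[12] = -12; i = -1
j=0: data[0]=-10 > -12 → no swap
j=1: data[1]=5 > -12 → no swap
j=2: data[2]=-8 > -12 → no swap
j=3: data[3]=-15 ≤ -12 → i=0, swap data[0],data[3] → -15 5 -8 -10 0 -4 -5 -3 4 -1 -2 -9 -12
j=4: data[4]=0 > -12 → no swap
j=5: data[5]=-4 > -12 → no swap
j=6: data[6]=-5 > -12 → no swap
j=7: data[7]=-3 > -12 → no swap
j=8: data[8]=4 > -12 → no swap
j=9: data[9]=-1 > -12 → no swap
j=10: data[10]=-2 > -12 → no swap
j=11: data[11]=-9 > -12 → no swap
final swap data[1],data[12] → -15 -12 -8 -10 0 -4 -5 -3 4 -1 -2 -9 5; return 1
p = 1; k-1 = 12 > 1 ⇒ right

1; right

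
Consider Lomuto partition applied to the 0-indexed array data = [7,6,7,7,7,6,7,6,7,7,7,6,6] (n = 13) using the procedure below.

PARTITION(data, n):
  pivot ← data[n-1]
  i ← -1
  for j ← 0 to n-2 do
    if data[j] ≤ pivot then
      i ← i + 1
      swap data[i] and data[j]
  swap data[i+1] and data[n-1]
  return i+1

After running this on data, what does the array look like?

pivot=6, i=-1
j=0: 7>6, skip
j=1: 6≤6, i=0, swap(0,1) ⇒ [6,7,7,7,7,6,7,6,7,7,7,6,6]
j=2: 7>6, skip
j=3: 7>6, skip
j=4: 7>6, skip
j=5: 6≤6, i=1, swap(1,5) ⇒ [6,6,7,7,7,7,7,6,7,7,7,6,6]
j=6: 7>6, skip
j=7: 6≤6, i=2, swap(2,7) ⇒ [6,6,6,7,7,7,7,7,7,7,7,6,6]
j=8: 7>6, skip
j=9: 7>6, skip
j=10: 7>6, skip
j=11: 6≤6, i=3, swap(3,11) ⇒ [6,6,6,6,7,7,7,7,7,7,7,7,6]
swap(4,12) ⇒ [6,6,6,6,6,7,7,7,7,7,7,7,7]; return 4

[6,6,6,6,6,7,7,7,7,7,7,7,7]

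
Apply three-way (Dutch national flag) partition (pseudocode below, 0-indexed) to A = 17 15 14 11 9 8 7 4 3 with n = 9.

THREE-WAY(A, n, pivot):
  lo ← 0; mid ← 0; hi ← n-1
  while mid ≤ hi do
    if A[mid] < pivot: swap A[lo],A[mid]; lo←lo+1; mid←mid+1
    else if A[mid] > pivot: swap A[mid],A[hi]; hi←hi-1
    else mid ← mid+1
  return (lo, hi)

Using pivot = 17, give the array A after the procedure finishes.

lo=0 mid=0 hi=8
17=17: mid=1
15<17: swap(0,1), lo=1 mid=2 ⇒ 15 17 14 11 9 8 7 4 3
14<17: swap(1,2), lo=2 mid=3 ⇒ 15 14 17 11 9 8 7 4 3
11<17: swap(2,3), lo=3 mid=4 ⇒ 15 14 11 17 9 8 7 4 3
9<17: swap(3,4), lo=4 mid=5 ⇒ 15 14 11 9 17 8 7 4 3
8<17: swap(4,5), lo=5 mid=6 ⇒ 15 14 11 9 8 17 7 4 3
7<17: swap(5,6), lo=6 mid=7 ⇒ 15 14 11 9 8 7 17 4 3
4<17: swap(6,7), lo=7 mid=8 ⇒ 15 14 11 9 8 7 4 17 3
3<17: swap(7,8), lo=8 mid=9 ⇒ 15 14 11 9 8 7 4 3 17
done. lo=8 hi=8; A=15 14 11 9 8 7 4 3 17

15 14 11 9 8 7 4 3 17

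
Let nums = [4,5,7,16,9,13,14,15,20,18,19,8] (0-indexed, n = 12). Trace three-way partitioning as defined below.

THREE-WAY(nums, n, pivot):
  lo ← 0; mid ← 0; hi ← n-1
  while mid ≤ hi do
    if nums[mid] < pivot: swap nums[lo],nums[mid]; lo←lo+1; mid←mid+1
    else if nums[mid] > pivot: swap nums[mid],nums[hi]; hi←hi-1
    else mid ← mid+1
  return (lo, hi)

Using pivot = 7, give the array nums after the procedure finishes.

lo=0 mid=0 hi=11
4<7: swap(0,0), lo=1 mid=1 ⇒ [4,5,7,16,9,13,14,15,20,18,19,8]
5<7: swap(1,1), lo=2 mid=2 ⇒ [4,5,7,16,9,13,14,15,20,18,19,8]
7=7: mid=3
16>7: swap(3,11), hi=10 ⇒ [4,5,7,8,9,13,14,15,20,18,19,16]
8>7: swap(3,10), hi=9 ⇒ [4,5,7,19,9,13,14,15,20,18,8,16]
19>7: swap(3,9), hi=8 ⇒ [4,5,7,18,9,13,14,15,20,19,8,16]
18>7: swap(3,8), hi=7 ⇒ [4,5,7,20,9,13,14,15,18,19,8,16]
20>7: swap(3,7), hi=6 ⇒ [4,5,7,15,9,13,14,20,18,19,8,16]
15>7: swap(3,6), hi=5 ⇒ [4,5,7,14,9,13,15,20,18,19,8,16]
14>7: swap(3,5), hi=4 ⇒ [4,5,7,13,9,14,15,20,18,19,8,16]
13>7: swap(3,4), hi=3 ⇒ [4,5,7,9,13,14,15,20,18,19,8,16]
9>7: swap(3,3), hi=2 ⇒ [4,5,7,9,13,14,15,20,18,19,8,16]
done. lo=2 hi=2; nums=[4,5,7,9,13,14,15,20,18,19,8,16]

[4,5,7,9,13,14,15,20,18,19,8,16]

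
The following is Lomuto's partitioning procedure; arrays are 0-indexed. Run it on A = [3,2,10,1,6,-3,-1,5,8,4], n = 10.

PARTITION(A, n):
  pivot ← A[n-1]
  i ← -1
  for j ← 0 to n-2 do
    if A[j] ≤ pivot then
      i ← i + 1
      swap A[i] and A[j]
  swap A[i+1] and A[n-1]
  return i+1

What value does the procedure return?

pivot = A[9] = 4; i = -1
j=0: A[0]=3 ≤ 4 → i=0, swap A[0],A[0] (no change) → [3,2,10,1,6,-3,-1,5,8,4]
j=1: A[1]=2 ≤ 4 → i=1, swap A[1],A[1] (no change) → [3,2,10,1,6,-3,-1,5,8,4]
j=2: A[2]=10 > 4 → no swap
j=3: A[3]=1 ≤ 4 → i=2, swap A[2],A[3] → [3,2,1,10,6,-3,-1,5,8,4]
j=4: A[4]=6 > 4 → no swap
j=5: A[5]=-3 ≤ 4 → i=3, swap A[3],A[5] → [3,2,1,-3,6,10,-1,5,8,4]
j=6: A[6]=-1 ≤ 4 → i=4, swap A[4],A[6] → [3,2,1,-3,-1,10,6,5,8,4]
j=7: A[7]=5 > 4 → no swap
j=8: A[8]=8 > 4 → no swap
final swap A[5],A[9] → [3,2,1,-3,-1,4,6,5,8,10]; return 5

5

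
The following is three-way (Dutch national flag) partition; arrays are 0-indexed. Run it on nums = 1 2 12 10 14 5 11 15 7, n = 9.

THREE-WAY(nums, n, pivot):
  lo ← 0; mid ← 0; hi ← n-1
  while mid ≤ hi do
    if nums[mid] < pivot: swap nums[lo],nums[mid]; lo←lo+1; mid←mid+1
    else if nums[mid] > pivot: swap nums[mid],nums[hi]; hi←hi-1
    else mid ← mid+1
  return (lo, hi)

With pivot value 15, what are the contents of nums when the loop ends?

pivot = 15; lo=0, mid=0, hi=8
nums[mid]=1<15: swap nums[0],nums[0]; lo=1,mid=1 → 1 2 12 10 14 5 11 15 7
nums[mid]=2<15: swap nums[1],nums[1]; lo=2,mid=2 → 1 2 12 10 14 5 11 15 7
nums[mid]=12<15: swap nums[2],nums[2]; lo=3,mid=3 → 1 2 12 10 14 5 11 15 7
nums[mid]=10<15: swap nums[3],nums[3]; lo=4,mid=4 → 1 2 12 10 14 5 11 15 7
nums[mid]=14<15: swap nums[4],nums[4]; lo=5,mid=5 → 1 2 12 10 14 5 11 15 7
nums[mid]=5<15: swap nums[5],nums[5]; lo=6,mid=6 → 1 2 12 10 14 5 11 15 7
nums[mid]=11<15: swap nums[6],nums[6]; lo=7,mid=7 → 1 2 12 10 14 5 11 15 7
nums[mid]=15=15: mid=8
nums[mid]=7<15: swap nums[7],nums[8]; lo=8,mid=9 → 1 2 12 10 14 5 11 7 15
end: lo=8, hi=8; nums = 1 2 12 10 14 5 11 7 15

1 2 12 10 14 5 11 7 15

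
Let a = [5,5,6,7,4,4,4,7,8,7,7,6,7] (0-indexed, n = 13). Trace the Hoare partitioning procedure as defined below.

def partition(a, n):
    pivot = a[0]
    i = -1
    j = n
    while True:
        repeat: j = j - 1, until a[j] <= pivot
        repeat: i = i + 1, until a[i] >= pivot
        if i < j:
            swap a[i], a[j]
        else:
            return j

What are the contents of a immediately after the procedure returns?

pivot = a[0] = 5; i = -1, j = 13
j→6 (a[6]=4≤5), i→0 (a[0]=5≥5); i<j, swap → [4,5,6,7,4,4,5,7,8,7,7,6,7]
j→5 (a[5]=4≤5), i→1 (a[1]=5≥5); i<j, swap → [4,4,6,7,4,5,5,7,8,7,7,6,7]
j→4 (a[4]=4≤5), i→2 (a[2]=6≥5); i<j, swap → [4,4,4,7,6,5,5,7,8,7,7,6,7]
j→2, i→3; i≥j, return j=2. a = [4,4,4,7,6,5,5,7,8,7,7,6,7]

[4,4,4,7,6,5,5,7,8,7,7,6,7]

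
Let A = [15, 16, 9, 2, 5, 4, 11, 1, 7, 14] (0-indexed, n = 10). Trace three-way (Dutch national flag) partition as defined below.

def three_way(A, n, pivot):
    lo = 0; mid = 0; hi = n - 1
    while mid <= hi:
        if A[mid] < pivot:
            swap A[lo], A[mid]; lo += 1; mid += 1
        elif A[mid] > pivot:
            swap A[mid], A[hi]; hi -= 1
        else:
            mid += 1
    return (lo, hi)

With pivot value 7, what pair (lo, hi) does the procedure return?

(4, 4)

lo=0 mid=0 hi=9
15>7: swap(0,9), hi=8 ⇒ [14, 16, 9, 2, 5, 4, 11, 1, 7, 15]
14>7: swap(0,8), hi=7 ⇒ [7, 16, 9, 2, 5, 4, 11, 1, 14, 15]
7=7: mid=1
16>7: swap(1,7), hi=6 ⇒ [7, 1, 9, 2, 5, 4, 11, 16, 14, 15]
1<7: swap(0,1), lo=1 mid=2 ⇒ [1, 7, 9, 2, 5, 4, 11, 16, 14, 15]
9>7: swap(2,6), hi=5 ⇒ [1, 7, 11, 2, 5, 4, 9, 16, 14, 15]
11>7: swap(2,5), hi=4 ⇒ [1, 7, 4, 2, 5, 11, 9, 16, 14, 15]
4<7: swap(1,2), lo=2 mid=3 ⇒ [1, 4, 7, 2, 5, 11, 9, 16, 14, 15]
2<7: swap(2,3), lo=3 mid=4 ⇒ [1, 4, 2, 7, 5, 11, 9, 16, 14, 15]
5<7: swap(3,4), lo=4 mid=5 ⇒ [1, 4, 2, 5, 7, 11, 9, 16, 14, 15]
done. lo=4 hi=4; A=[1, 4, 2, 5, 7, 11, 9, 16, 14, 15]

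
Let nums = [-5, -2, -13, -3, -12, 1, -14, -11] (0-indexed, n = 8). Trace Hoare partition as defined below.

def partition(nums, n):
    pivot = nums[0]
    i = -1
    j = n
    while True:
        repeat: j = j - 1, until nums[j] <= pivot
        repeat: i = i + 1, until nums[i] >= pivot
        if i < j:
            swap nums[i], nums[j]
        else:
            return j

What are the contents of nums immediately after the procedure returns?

[-11, -14, -13, -12, -3, 1, -2, -5]

pivot = nums[0] = -5; i = -1, j = 8
j→7 (nums[7]=-11≤-5), i→0 (nums[0]=-5≥-5); i<j, swap → [-11, -2, -13, -3, -12, 1, -14, -5]
j→6 (nums[6]=-14≤-5), i→1 (nums[1]=-2≥-5); i<j, swap → [-11, -14, -13, -3, -12, 1, -2, -5]
j→4 (nums[4]=-12≤-5), i→3 (nums[3]=-3≥-5); i<j, swap → [-11, -14, -13, -12, -3, 1, -2, -5]
j→3, i→4; i≥j, return j=3. nums = [-11, -14, -13, -12, -3, 1, -2, -5]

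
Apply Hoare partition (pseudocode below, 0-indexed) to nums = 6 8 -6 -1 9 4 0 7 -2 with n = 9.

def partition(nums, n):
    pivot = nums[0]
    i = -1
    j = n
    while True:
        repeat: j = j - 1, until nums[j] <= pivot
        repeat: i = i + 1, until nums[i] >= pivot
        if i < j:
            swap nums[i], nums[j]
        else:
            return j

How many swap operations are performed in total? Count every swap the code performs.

pivot=6
j stops at 8 (-2), i stops at 0 (6); swap ⇒ -2 8 -6 -1 9 4 0 7 6
j stops at 6 (0), i stops at 1 (8); swap ⇒ -2 0 -6 -1 9 4 8 7 6
j stops at 5 (4), i stops at 4 (9); swap ⇒ -2 0 -6 -1 4 9 8 7 6
j stops at 4, i stops at 5; i≥j ⇒ return 4. nums=-2 0 -6 -1 4 9 8 7 6

3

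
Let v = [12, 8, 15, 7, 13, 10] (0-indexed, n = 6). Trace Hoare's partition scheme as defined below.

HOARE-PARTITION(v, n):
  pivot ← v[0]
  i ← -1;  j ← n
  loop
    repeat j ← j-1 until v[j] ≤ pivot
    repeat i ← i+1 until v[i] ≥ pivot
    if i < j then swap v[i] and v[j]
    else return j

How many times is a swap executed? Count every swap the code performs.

2

pivot=12
j stops at 5 (10), i stops at 0 (12); swap ⇒ [10, 8, 15, 7, 13, 12]
j stops at 3 (7), i stops at 2 (15); swap ⇒ [10, 8, 7, 15, 13, 12]
j stops at 2, i stops at 3; i≥j ⇒ return 2. v=[10, 8, 7, 15, 13, 12]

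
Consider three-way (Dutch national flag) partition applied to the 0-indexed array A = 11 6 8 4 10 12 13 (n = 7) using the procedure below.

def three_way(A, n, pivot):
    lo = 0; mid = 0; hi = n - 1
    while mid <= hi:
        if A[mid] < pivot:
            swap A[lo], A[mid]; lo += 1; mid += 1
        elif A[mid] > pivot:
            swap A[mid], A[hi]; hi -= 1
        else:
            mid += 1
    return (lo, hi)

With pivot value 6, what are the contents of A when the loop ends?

4 6 8 10 12 13 11

lo=0 mid=0 hi=6
11>6: swap(0,6), hi=5 ⇒ 13 6 8 4 10 12 11
13>6: swap(0,5), hi=4 ⇒ 12 6 8 4 10 13 11
12>6: swap(0,4), hi=3 ⇒ 10 6 8 4 12 13 11
10>6: swap(0,3), hi=2 ⇒ 4 6 8 10 12 13 11
4<6: swap(0,0), lo=1 mid=1 ⇒ 4 6 8 10 12 13 11
6=6: mid=2
8>6: swap(2,2), hi=1 ⇒ 4 6 8 10 12 13 11
done. lo=1 hi=1; A=4 6 8 10 12 13 11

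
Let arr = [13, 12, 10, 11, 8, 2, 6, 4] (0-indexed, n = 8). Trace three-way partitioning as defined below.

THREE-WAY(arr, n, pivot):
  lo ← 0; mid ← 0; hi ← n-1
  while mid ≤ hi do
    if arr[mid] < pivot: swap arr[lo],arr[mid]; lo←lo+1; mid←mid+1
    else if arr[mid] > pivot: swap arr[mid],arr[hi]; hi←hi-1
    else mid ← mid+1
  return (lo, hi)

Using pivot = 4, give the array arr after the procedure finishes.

[2, 4, 11, 8, 10, 6, 12, 13]

pivot = 4; lo=0, mid=0, hi=7
arr[mid]=13>4: swap arr[0],arr[7]; hi=6 → [4, 12, 10, 11, 8, 2, 6, 13]
arr[mid]=4=4: mid=1
arr[mid]=12>4: swap arr[1],arr[6]; hi=5 → [4, 6, 10, 11, 8, 2, 12, 13]
arr[mid]=6>4: swap arr[1],arr[5]; hi=4 → [4, 2, 10, 11, 8, 6, 12, 13]
arr[mid]=2<4: swap arr[0],arr[1]; lo=1,mid=2 → [2, 4, 10, 11, 8, 6, 12, 13]
arr[mid]=10>4: swap arr[2],arr[4]; hi=3 → [2, 4, 8, 11, 10, 6, 12, 13]
arr[mid]=8>4: swap arr[2],arr[3]; hi=2 → [2, 4, 11, 8, 10, 6, 12, 13]
arr[mid]=11>4: swap arr[2],arr[2]; hi=1 → [2, 4, 11, 8, 10, 6, 12, 13]
end: lo=1, hi=1; arr = [2, 4, 11, 8, 10, 6, 12, 13]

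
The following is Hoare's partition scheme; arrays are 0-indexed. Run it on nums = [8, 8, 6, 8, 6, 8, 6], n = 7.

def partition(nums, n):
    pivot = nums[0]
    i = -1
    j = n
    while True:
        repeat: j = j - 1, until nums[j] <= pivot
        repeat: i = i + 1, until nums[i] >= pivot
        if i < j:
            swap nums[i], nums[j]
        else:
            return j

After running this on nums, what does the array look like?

pivot = nums[0] = 8; i = -1, j = 7
j→6 (nums[6]=6≤8), i→0 (nums[0]=8≥8); i<j, swap → [6, 8, 6, 8, 6, 8, 8]
j→5 (nums[5]=8≤8), i→1 (nums[1]=8≥8); i<j, swap → [6, 8, 6, 8, 6, 8, 8]
j→4 (nums[4]=6≤8), i→3 (nums[3]=8≥8); i<j, swap → [6, 8, 6, 6, 8, 8, 8]
j→3, i→4; i≥j, return j=3. nums = [6, 8, 6, 6, 8, 8, 8]

[6, 8, 6, 6, 8, 8, 8]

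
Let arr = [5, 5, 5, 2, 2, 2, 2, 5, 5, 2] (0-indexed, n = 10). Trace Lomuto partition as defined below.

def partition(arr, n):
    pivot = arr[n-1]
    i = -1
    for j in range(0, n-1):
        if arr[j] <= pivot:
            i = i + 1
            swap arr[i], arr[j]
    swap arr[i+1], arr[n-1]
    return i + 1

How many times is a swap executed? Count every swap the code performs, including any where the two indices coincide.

5

pivot=2, i=-1
j=0: 5>2, skip
j=1: 5>2, skip
j=2: 5>2, skip
j=3: 2≤2, i=0, swap(0,3) ⇒ [2, 5, 5, 5, 2, 2, 2, 5, 5, 2]
j=4: 2≤2, i=1, swap(1,4) ⇒ [2, 2, 5, 5, 5, 2, 2, 5, 5, 2]
j=5: 2≤2, i=2, swap(2,5) ⇒ [2, 2, 2, 5, 5, 5, 2, 5, 5, 2]
j=6: 2≤2, i=3, swap(3,6) ⇒ [2, 2, 2, 2, 5, 5, 5, 5, 5, 2]
j=7: 5>2, skip
j=8: 5>2, skip
swap(4,9) ⇒ [2, 2, 2, 2, 2, 5, 5, 5, 5, 5]; return 4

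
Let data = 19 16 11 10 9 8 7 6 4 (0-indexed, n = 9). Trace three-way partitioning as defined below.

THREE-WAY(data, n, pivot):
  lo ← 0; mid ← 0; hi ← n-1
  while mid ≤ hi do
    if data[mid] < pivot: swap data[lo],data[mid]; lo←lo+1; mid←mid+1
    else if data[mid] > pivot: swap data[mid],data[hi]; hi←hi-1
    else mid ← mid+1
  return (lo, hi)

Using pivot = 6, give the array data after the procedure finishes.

lo=0 mid=0 hi=8
19>6: swap(0,8), hi=7 ⇒ 4 16 11 10 9 8 7 6 19
4<6: swap(0,0), lo=1 mid=1 ⇒ 4 16 11 10 9 8 7 6 19
16>6: swap(1,7), hi=6 ⇒ 4 6 11 10 9 8 7 16 19
6=6: mid=2
11>6: swap(2,6), hi=5 ⇒ 4 6 7 10 9 8 11 16 19
7>6: swap(2,5), hi=4 ⇒ 4 6 8 10 9 7 11 16 19
8>6: swap(2,4), hi=3 ⇒ 4 6 9 10 8 7 11 16 19
9>6: swap(2,3), hi=2 ⇒ 4 6 10 9 8 7 11 16 19
10>6: swap(2,2), hi=1 ⇒ 4 6 10 9 8 7 11 16 19
done. lo=1 hi=1; data=4 6 10 9 8 7 11 16 19

4 6 10 9 8 7 11 16 19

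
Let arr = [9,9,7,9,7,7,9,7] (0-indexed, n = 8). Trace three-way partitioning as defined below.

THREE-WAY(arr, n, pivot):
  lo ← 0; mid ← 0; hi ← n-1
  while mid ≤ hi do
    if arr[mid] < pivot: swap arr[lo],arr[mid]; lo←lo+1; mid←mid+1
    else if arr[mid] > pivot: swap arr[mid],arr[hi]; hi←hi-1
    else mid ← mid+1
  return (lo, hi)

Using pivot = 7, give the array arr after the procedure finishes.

[7,7,7,7,9,9,9,9]

lo=0 mid=0 hi=7
9>7: swap(0,7), hi=6 ⇒ [7,9,7,9,7,7,9,9]
7=7: mid=1
9>7: swap(1,6), hi=5 ⇒ [7,9,7,9,7,7,9,9]
9>7: swap(1,5), hi=4 ⇒ [7,7,7,9,7,9,9,9]
7=7: mid=2
7=7: mid=3
9>7: swap(3,4), hi=3 ⇒ [7,7,7,7,9,9,9,9]
7=7: mid=4
done. lo=0 hi=3; arr=[7,7,7,7,9,9,9,9]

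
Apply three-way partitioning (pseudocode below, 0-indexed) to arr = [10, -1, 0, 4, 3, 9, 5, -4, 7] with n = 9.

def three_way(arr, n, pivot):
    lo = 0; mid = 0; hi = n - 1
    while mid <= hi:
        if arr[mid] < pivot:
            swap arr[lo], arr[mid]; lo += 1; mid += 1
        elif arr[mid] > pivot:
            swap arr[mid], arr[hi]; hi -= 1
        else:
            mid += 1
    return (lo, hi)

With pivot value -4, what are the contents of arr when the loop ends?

lo=0 mid=0 hi=8
10>-4: swap(0,8), hi=7 ⇒ [7, -1, 0, 4, 3, 9, 5, -4, 10]
7>-4: swap(0,7), hi=6 ⇒ [-4, -1, 0, 4, 3, 9, 5, 7, 10]
-4=-4: mid=1
-1>-4: swap(1,6), hi=5 ⇒ [-4, 5, 0, 4, 3, 9, -1, 7, 10]
5>-4: swap(1,5), hi=4 ⇒ [-4, 9, 0, 4, 3, 5, -1, 7, 10]
9>-4: swap(1,4), hi=3 ⇒ [-4, 3, 0, 4, 9, 5, -1, 7, 10]
3>-4: swap(1,3), hi=2 ⇒ [-4, 4, 0, 3, 9, 5, -1, 7, 10]
4>-4: swap(1,2), hi=1 ⇒ [-4, 0, 4, 3, 9, 5, -1, 7, 10]
0>-4: swap(1,1), hi=0 ⇒ [-4, 0, 4, 3, 9, 5, -1, 7, 10]
done. lo=0 hi=0; arr=[-4, 0, 4, 3, 9, 5, -1, 7, 10]

[-4, 0, 4, 3, 9, 5, -1, 7, 10]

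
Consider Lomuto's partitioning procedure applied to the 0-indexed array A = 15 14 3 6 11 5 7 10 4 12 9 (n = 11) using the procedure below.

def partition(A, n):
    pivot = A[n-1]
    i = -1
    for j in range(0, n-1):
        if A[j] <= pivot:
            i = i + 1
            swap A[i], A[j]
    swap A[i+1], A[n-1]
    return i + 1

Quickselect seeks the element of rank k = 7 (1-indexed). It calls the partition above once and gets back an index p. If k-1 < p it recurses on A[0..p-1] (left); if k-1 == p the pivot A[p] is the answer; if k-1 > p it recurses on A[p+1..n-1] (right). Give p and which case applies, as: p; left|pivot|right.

5; right

pivot=9, i=-1
j=0: 15>9, skip
j=1: 14>9, skip
j=2: 3≤9, i=0, swap(0,2) ⇒ 3 14 15 6 11 5 7 10 4 12 9
j=3: 6≤9, i=1, swap(1,3) ⇒ 3 6 15 14 11 5 7 10 4 12 9
j=4: 11>9, skip
j=5: 5≤9, i=2, swap(2,5) ⇒ 3 6 5 14 11 15 7 10 4 12 9
j=6: 7≤9, i=3, swap(3,6) ⇒ 3 6 5 7 11 15 14 10 4 12 9
j=7: 10>9, skip
j=8: 4≤9, i=4, swap(4,8) ⇒ 3 6 5 7 4 15 14 10 11 12 9
j=9: 12>9, skip
swap(5,10) ⇒ 3 6 5 7 4 9 14 10 11 12 15; return 5
p = 5; k-1 = 6 > 5 ⇒ right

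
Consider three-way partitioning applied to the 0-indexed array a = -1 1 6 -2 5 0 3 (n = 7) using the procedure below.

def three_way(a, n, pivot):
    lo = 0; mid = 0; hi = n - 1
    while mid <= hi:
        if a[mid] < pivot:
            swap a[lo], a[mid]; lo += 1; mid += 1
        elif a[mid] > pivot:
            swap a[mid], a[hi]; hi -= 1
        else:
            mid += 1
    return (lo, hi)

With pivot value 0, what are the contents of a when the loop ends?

-1 -2 0 5 6 3 1

lo=0 mid=0 hi=6
-1<0: swap(0,0), lo=1 mid=1 ⇒ -1 1 6 -2 5 0 3
1>0: swap(1,6), hi=5 ⇒ -1 3 6 -2 5 0 1
3>0: swap(1,5), hi=4 ⇒ -1 0 6 -2 5 3 1
0=0: mid=2
6>0: swap(2,4), hi=3 ⇒ -1 0 5 -2 6 3 1
5>0: swap(2,3), hi=2 ⇒ -1 0 -2 5 6 3 1
-2<0: swap(1,2), lo=2 mid=3 ⇒ -1 -2 0 5 6 3 1
done. lo=2 hi=2; a=-1 -2 0 5 6 3 1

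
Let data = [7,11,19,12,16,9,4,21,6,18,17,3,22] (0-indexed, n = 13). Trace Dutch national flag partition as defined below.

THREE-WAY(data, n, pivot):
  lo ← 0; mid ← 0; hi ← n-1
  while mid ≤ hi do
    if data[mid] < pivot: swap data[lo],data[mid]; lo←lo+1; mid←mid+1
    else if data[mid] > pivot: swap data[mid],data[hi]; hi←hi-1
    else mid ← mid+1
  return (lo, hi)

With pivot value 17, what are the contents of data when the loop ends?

[7,11,3,12,16,9,4,6,17,18,21,22,19]

lo=0 mid=0 hi=12
7<17: swap(0,0), lo=1 mid=1 ⇒ [7,11,19,12,16,9,4,21,6,18,17,3,22]
11<17: swap(1,1), lo=2 mid=2 ⇒ [7,11,19,12,16,9,4,21,6,18,17,3,22]
19>17: swap(2,12), hi=11 ⇒ [7,11,22,12,16,9,4,21,6,18,17,3,19]
22>17: swap(2,11), hi=10 ⇒ [7,11,3,12,16,9,4,21,6,18,17,22,19]
3<17: swap(2,2), lo=3 mid=3 ⇒ [7,11,3,12,16,9,4,21,6,18,17,22,19]
12<17: swap(3,3), lo=4 mid=4 ⇒ [7,11,3,12,16,9,4,21,6,18,17,22,19]
16<17: swap(4,4), lo=5 mid=5 ⇒ [7,11,3,12,16,9,4,21,6,18,17,22,19]
9<17: swap(5,5), lo=6 mid=6 ⇒ [7,11,3,12,16,9,4,21,6,18,17,22,19]
4<17: swap(6,6), lo=7 mid=7 ⇒ [7,11,3,12,16,9,4,21,6,18,17,22,19]
21>17: swap(7,10), hi=9 ⇒ [7,11,3,12,16,9,4,17,6,18,21,22,19]
17=17: mid=8
6<17: swap(7,8), lo=8 mid=9 ⇒ [7,11,3,12,16,9,4,6,17,18,21,22,19]
18>17: swap(9,9), hi=8 ⇒ [7,11,3,12,16,9,4,6,17,18,21,22,19]
done. lo=8 hi=8; data=[7,11,3,12,16,9,4,6,17,18,21,22,19]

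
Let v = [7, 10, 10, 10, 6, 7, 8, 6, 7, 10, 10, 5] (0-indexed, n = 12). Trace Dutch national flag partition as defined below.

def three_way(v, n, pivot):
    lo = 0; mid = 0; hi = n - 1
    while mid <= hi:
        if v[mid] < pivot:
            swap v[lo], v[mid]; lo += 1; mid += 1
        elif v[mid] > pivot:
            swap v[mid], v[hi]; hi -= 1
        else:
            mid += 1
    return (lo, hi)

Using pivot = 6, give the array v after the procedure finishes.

pivot = 6; lo=0, mid=0, hi=11
v[mid]=7>6: swap v[0],v[11]; hi=10 → [5, 10, 10, 10, 6, 7, 8, 6, 7, 10, 10, 7]
v[mid]=5<6: swap v[0],v[0]; lo=1,mid=1 → [5, 10, 10, 10, 6, 7, 8, 6, 7, 10, 10, 7]
v[mid]=10>6: swap v[1],v[10]; hi=9 → [5, 10, 10, 10, 6, 7, 8, 6, 7, 10, 10, 7]
v[mid]=10>6: swap v[1],v[9]; hi=8 → [5, 10, 10, 10, 6, 7, 8, 6, 7, 10, 10, 7]
v[mid]=10>6: swap v[1],v[8]; hi=7 → [5, 7, 10, 10, 6, 7, 8, 6, 10, 10, 10, 7]
v[mid]=7>6: swap v[1],v[7]; hi=6 → [5, 6, 10, 10, 6, 7, 8, 7, 10, 10, 10, 7]
v[mid]=6=6: mid=2
v[mid]=10>6: swap v[2],v[6]; hi=5 → [5, 6, 8, 10, 6, 7, 10, 7, 10, 10, 10, 7]
v[mid]=8>6: swap v[2],v[5]; hi=4 → [5, 6, 7, 10, 6, 8, 10, 7, 10, 10, 10, 7]
v[mid]=7>6: swap v[2],v[4]; hi=3 → [5, 6, 6, 10, 7, 8, 10, 7, 10, 10, 10, 7]
v[mid]=6=6: mid=3
v[mid]=10>6: swap v[3],v[3]; hi=2 → [5, 6, 6, 10, 7, 8, 10, 7, 10, 10, 10, 7]
end: lo=1, hi=2; v = [5, 6, 6, 10, 7, 8, 10, 7, 10, 10, 10, 7]

[5, 6, 6, 10, 7, 8, 10, 7, 10, 10, 10, 7]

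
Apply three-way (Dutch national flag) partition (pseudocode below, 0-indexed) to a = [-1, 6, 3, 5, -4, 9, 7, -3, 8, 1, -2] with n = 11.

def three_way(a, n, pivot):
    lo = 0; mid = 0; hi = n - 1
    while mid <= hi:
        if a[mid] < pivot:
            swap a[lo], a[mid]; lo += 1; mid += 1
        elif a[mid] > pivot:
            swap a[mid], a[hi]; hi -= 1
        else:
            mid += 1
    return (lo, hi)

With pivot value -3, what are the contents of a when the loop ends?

[-4, -3, 5, 3, 9, 7, 6, 8, 1, -2, -1]

lo=0 mid=0 hi=10
-1>-3: swap(0,10), hi=9 ⇒ [-2, 6, 3, 5, -4, 9, 7, -3, 8, 1, -1]
-2>-3: swap(0,9), hi=8 ⇒ [1, 6, 3, 5, -4, 9, 7, -3, 8, -2, -1]
1>-3: swap(0,8), hi=7 ⇒ [8, 6, 3, 5, -4, 9, 7, -3, 1, -2, -1]
8>-3: swap(0,7), hi=6 ⇒ [-3, 6, 3, 5, -4, 9, 7, 8, 1, -2, -1]
-3=-3: mid=1
6>-3: swap(1,6), hi=5 ⇒ [-3, 7, 3, 5, -4, 9, 6, 8, 1, -2, -1]
7>-3: swap(1,5), hi=4 ⇒ [-3, 9, 3, 5, -4, 7, 6, 8, 1, -2, -1]
9>-3: swap(1,4), hi=3 ⇒ [-3, -4, 3, 5, 9, 7, 6, 8, 1, -2, -1]
-4<-3: swap(0,1), lo=1 mid=2 ⇒ [-4, -3, 3, 5, 9, 7, 6, 8, 1, -2, -1]
3>-3: swap(2,3), hi=2 ⇒ [-4, -3, 5, 3, 9, 7, 6, 8, 1, -2, -1]
5>-3: swap(2,2), hi=1 ⇒ [-4, -3, 5, 3, 9, 7, 6, 8, 1, -2, -1]
done. lo=1 hi=1; a=[-4, -3, 5, 3, 9, 7, 6, 8, 1, -2, -1]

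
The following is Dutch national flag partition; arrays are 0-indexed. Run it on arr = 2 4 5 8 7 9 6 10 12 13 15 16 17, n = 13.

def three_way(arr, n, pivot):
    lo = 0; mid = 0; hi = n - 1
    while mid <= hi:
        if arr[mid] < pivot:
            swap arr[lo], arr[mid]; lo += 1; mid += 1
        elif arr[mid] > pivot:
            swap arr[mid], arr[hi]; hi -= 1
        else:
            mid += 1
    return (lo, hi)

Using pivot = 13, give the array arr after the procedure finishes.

2 4 5 8 7 9 6 10 12 13 16 17 15

lo=0 mid=0 hi=12
2<13: swap(0,0), lo=1 mid=1 ⇒ 2 4 5 8 7 9 6 10 12 13 15 16 17
4<13: swap(1,1), lo=2 mid=2 ⇒ 2 4 5 8 7 9 6 10 12 13 15 16 17
5<13: swap(2,2), lo=3 mid=3 ⇒ 2 4 5 8 7 9 6 10 12 13 15 16 17
8<13: swap(3,3), lo=4 mid=4 ⇒ 2 4 5 8 7 9 6 10 12 13 15 16 17
7<13: swap(4,4), lo=5 mid=5 ⇒ 2 4 5 8 7 9 6 10 12 13 15 16 17
9<13: swap(5,5), lo=6 mid=6 ⇒ 2 4 5 8 7 9 6 10 12 13 15 16 17
6<13: swap(6,6), lo=7 mid=7 ⇒ 2 4 5 8 7 9 6 10 12 13 15 16 17
10<13: swap(7,7), lo=8 mid=8 ⇒ 2 4 5 8 7 9 6 10 12 13 15 16 17
12<13: swap(8,8), lo=9 mid=9 ⇒ 2 4 5 8 7 9 6 10 12 13 15 16 17
13=13: mid=10
15>13: swap(10,12), hi=11 ⇒ 2 4 5 8 7 9 6 10 12 13 17 16 15
17>13: swap(10,11), hi=10 ⇒ 2 4 5 8 7 9 6 10 12 13 16 17 15
16>13: swap(10,10), hi=9 ⇒ 2 4 5 8 7 9 6 10 12 13 16 17 15
done. lo=9 hi=9; arr=2 4 5 8 7 9 6 10 12 13 16 17 15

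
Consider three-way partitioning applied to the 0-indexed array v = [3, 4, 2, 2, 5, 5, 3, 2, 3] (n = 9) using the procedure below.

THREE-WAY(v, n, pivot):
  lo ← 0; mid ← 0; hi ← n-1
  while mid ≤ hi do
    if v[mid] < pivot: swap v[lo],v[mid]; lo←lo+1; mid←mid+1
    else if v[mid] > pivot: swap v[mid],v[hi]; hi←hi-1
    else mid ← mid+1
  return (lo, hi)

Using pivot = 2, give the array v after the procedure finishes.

[2, 2, 2, 5, 5, 3, 4, 3, 3]

pivot = 2; lo=0, mid=0, hi=8
v[mid]=3>2: swap v[0],v[8]; hi=7 → [3, 4, 2, 2, 5, 5, 3, 2, 3]
v[mid]=3>2: swap v[0],v[7]; hi=6 → [2, 4, 2, 2, 5, 5, 3, 3, 3]
v[mid]=2=2: mid=1
v[mid]=4>2: swap v[1],v[6]; hi=5 → [2, 3, 2, 2, 5, 5, 4, 3, 3]
v[mid]=3>2: swap v[1],v[5]; hi=4 → [2, 5, 2, 2, 5, 3, 4, 3, 3]
v[mid]=5>2: swap v[1],v[4]; hi=3 → [2, 5, 2, 2, 5, 3, 4, 3, 3]
v[mid]=5>2: swap v[1],v[3]; hi=2 → [2, 2, 2, 5, 5, 3, 4, 3, 3]
v[mid]=2=2: mid=2
v[mid]=2=2: mid=3
end: lo=0, hi=2; v = [2, 2, 2, 5, 5, 3, 4, 3, 3]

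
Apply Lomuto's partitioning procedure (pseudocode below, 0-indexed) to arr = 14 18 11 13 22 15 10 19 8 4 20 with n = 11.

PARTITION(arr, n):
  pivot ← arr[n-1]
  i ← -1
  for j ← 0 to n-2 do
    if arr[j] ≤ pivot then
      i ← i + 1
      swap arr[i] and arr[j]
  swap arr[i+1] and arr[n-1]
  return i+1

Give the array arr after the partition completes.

14 18 11 13 15 10 19 8 4 20 22

pivot = arr[10] = 20; i = -1
j=0: arr[0]=14 ≤ 20 → i=0, swap arr[0],arr[0] (no change) → 14 18 11 13 22 15 10 19 8 4 20
j=1: arr[1]=18 ≤ 20 → i=1, swap arr[1],arr[1] (no change) → 14 18 11 13 22 15 10 19 8 4 20
j=2: arr[2]=11 ≤ 20 → i=2, swap arr[2],arr[2] (no change) → 14 18 11 13 22 15 10 19 8 4 20
j=3: arr[3]=13 ≤ 20 → i=3, swap arr[3],arr[3] (no change) → 14 18 11 13 22 15 10 19 8 4 20
j=4: arr[4]=22 > 20 → no swap
j=5: arr[5]=15 ≤ 20 → i=4, swap arr[4],arr[5] → 14 18 11 13 15 22 10 19 8 4 20
j=6: arr[6]=10 ≤ 20 → i=5, swap arr[5],arr[6] → 14 18 11 13 15 10 22 19 8 4 20
j=7: arr[7]=19 ≤ 20 → i=6, swap arr[6],arr[7] → 14 18 11 13 15 10 19 22 8 4 20
j=8: arr[8]=8 ≤ 20 → i=7, swap arr[7],arr[8] → 14 18 11 13 15 10 19 8 22 4 20
j=9: arr[9]=4 ≤ 20 → i=8, swap arr[8],arr[9] → 14 18 11 13 15 10 19 8 4 22 20
final swap arr[9],arr[10] → 14 18 11 13 15 10 19 8 4 20 22; return 9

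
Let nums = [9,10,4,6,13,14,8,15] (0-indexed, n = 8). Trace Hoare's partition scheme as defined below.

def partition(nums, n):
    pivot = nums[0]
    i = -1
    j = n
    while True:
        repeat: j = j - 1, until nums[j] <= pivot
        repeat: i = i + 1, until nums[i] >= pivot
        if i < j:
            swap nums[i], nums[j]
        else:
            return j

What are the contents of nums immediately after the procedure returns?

[8,6,4,10,13,14,9,15]

pivot=9
j stops at 6 (8), i stops at 0 (9); swap ⇒ [8,10,4,6,13,14,9,15]
j stops at 3 (6), i stops at 1 (10); swap ⇒ [8,6,4,10,13,14,9,15]
j stops at 2, i stops at 3; i≥j ⇒ return 2. nums=[8,6,4,10,13,14,9,15]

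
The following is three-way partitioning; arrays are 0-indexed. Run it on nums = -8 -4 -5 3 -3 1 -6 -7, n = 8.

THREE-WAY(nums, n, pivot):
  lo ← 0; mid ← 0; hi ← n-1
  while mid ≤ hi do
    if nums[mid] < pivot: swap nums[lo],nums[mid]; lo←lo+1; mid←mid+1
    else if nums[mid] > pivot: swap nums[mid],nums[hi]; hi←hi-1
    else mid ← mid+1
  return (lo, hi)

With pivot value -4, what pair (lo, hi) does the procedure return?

(4, 4)

lo=0 mid=0 hi=7
-8<-4: swap(0,0), lo=1 mid=1 ⇒ -8 -4 -5 3 -3 1 -6 -7
-4=-4: mid=2
-5<-4: swap(1,2), lo=2 mid=3 ⇒ -8 -5 -4 3 -3 1 -6 -7
3>-4: swap(3,7), hi=6 ⇒ -8 -5 -4 -7 -3 1 -6 3
-7<-4: swap(2,3), lo=3 mid=4 ⇒ -8 -5 -7 -4 -3 1 -6 3
-3>-4: swap(4,6), hi=5 ⇒ -8 -5 -7 -4 -6 1 -3 3
-6<-4: swap(3,4), lo=4 mid=5 ⇒ -8 -5 -7 -6 -4 1 -3 3
1>-4: swap(5,5), hi=4 ⇒ -8 -5 -7 -6 -4 1 -3 3
done. lo=4 hi=4; nums=-8 -5 -7 -6 -4 1 -3 3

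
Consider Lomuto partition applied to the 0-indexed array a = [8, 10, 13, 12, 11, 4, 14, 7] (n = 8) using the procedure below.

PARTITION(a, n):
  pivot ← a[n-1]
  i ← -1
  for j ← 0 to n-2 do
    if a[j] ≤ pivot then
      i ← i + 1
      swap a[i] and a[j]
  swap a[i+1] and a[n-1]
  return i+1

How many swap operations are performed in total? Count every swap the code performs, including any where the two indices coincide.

pivot=7, i=-1
j=0: 8>7, skip
j=1: 10>7, skip
j=2: 13>7, skip
j=3: 12>7, skip
j=4: 11>7, skip
j=5: 4≤7, i=0, swap(0,5) ⇒ [4, 10, 13, 12, 11, 8, 14, 7]
j=6: 14>7, skip
swap(1,7) ⇒ [4, 7, 13, 12, 11, 8, 14, 10]; return 1

2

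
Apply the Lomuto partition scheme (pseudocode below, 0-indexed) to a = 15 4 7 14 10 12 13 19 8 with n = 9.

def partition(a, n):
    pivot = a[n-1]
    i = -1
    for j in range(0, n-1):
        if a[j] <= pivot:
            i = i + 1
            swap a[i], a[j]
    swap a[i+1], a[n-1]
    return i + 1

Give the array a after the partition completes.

4 7 8 14 10 12 13 19 15

pivot = a[8] = 8; i = -1
j=0: a[0]=15 > 8 → no swap
j=1: a[1]=4 ≤ 8 → i=0, swap a[0],a[1] → 4 15 7 14 10 12 13 19 8
j=2: a[2]=7 ≤ 8 → i=1, swap a[1],a[2] → 4 7 15 14 10 12 13 19 8
j=3: a[3]=14 > 8 → no swap
j=4: a[4]=10 > 8 → no swap
j=5: a[5]=12 > 8 → no swap
j=6: a[6]=13 > 8 → no swap
j=7: a[7]=19 > 8 → no swap
final swap a[2],a[8] → 4 7 8 14 10 12 13 19 15; return 2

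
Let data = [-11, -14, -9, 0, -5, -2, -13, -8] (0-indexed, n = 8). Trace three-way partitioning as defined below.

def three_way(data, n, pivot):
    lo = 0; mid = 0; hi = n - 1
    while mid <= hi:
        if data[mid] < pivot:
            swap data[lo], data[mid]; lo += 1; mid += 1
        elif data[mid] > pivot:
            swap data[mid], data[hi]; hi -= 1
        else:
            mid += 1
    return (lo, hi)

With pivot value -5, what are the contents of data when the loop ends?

[-11, -14, -9, -8, -13, -5, -2, 0]

pivot = -5; lo=0, mid=0, hi=7
data[mid]=-11<-5: swap data[0],data[0]; lo=1,mid=1 → [-11, -14, -9, 0, -5, -2, -13, -8]
data[mid]=-14<-5: swap data[1],data[1]; lo=2,mid=2 → [-11, -14, -9, 0, -5, -2, -13, -8]
data[mid]=-9<-5: swap data[2],data[2]; lo=3,mid=3 → [-11, -14, -9, 0, -5, -2, -13, -8]
data[mid]=0>-5: swap data[3],data[7]; hi=6 → [-11, -14, -9, -8, -5, -2, -13, 0]
data[mid]=-8<-5: swap data[3],data[3]; lo=4,mid=4 → [-11, -14, -9, -8, -5, -2, -13, 0]
data[mid]=-5=-5: mid=5
data[mid]=-2>-5: swap data[5],data[6]; hi=5 → [-11, -14, -9, -8, -5, -13, -2, 0]
data[mid]=-13<-5: swap data[4],data[5]; lo=5,mid=6 → [-11, -14, -9, -8, -13, -5, -2, 0]
end: lo=5, hi=5; data = [-11, -14, -9, -8, -13, -5, -2, 0]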